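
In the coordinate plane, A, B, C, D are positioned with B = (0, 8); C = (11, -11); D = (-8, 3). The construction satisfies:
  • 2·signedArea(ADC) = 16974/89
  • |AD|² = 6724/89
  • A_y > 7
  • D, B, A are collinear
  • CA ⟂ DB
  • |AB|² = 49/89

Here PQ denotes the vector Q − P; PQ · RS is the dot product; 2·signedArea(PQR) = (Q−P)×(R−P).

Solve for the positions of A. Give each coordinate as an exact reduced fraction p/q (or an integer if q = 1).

A = (-56/89, 677/89)

1. A_x = -56/89  [D, B, A are collinear ∩ CA ⟂ DB]
2. A_y = 677/89  [D, B, A are collinear ∩ CA ⟂ DB]
   → A = (-56/89, 677/89)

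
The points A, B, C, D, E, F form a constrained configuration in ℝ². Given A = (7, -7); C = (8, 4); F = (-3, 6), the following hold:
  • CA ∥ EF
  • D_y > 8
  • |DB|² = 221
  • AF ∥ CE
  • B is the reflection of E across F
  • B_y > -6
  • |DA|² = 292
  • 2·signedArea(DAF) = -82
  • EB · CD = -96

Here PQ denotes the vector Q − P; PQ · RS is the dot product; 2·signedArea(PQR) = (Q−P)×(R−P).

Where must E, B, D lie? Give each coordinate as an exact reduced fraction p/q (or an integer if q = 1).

1. E_x = -2  [CA ∥ EF ∩ AF ∥ CE]
2. E_y = 17  [CA ∥ EF ∩ AF ∥ CE]
   → E = (-2, 17)
3. B_x = -4  [B is the reflection of E across F]
4. B_y = -5  [B is the reflection of E across F]
   → B = (-4, -5)
5. D_x = 1  [2·signedArea(DAF) = -82 ∩ EB · CD = -96]
6. D_y = 9  [2·signedArea(DAF) = -82 ∩ EB · CD = -96]
   → D = (1, 9)

B = (-4, -5)
D = (1, 9)
E = (-2, 17)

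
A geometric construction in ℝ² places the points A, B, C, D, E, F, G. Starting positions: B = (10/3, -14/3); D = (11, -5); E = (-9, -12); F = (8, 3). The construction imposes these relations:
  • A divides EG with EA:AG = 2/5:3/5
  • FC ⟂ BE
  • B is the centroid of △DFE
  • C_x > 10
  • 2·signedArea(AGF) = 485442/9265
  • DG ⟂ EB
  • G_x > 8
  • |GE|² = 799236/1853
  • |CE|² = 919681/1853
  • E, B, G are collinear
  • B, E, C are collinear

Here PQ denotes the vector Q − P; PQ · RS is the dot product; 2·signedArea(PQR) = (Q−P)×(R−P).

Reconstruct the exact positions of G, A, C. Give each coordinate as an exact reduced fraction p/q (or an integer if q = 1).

1. G_x = 16401/1853  [E, B, G are collinear ∩ DG ⟂ EB]
2. G_y = -2568/1853  [E, B, G are collinear ∩ DG ⟂ EB]
   → G = (16401/1853, -2568/1853)
3. A_x = -17229/9265  [A divides EG with EA:AG = 2/5:3/5]
4. A_y = -71844/9265  [A divides EG with EA:AG = 2/5:3/5]
   → A = (-17229/9265, -71844/9265)
5. C_x = 18806/1853  [B, E, C are collinear ∩ FC ⟂ BE]
6. C_y = -1138/1853  [B, E, C are collinear ∩ FC ⟂ BE]
   → C = (18806/1853, -1138/1853)

A = (-17229/9265, -71844/9265)
C = (18806/1853, -1138/1853)
G = (16401/1853, -2568/1853)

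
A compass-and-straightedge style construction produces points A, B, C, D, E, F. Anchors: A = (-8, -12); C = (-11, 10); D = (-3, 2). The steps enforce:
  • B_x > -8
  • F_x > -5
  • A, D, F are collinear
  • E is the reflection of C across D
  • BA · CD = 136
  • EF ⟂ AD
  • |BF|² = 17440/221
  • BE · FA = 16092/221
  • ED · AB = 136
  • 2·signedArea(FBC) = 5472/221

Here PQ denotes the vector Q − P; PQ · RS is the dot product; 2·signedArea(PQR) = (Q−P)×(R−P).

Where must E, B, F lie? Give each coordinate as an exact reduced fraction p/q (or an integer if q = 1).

1. E_x = 5  [E is the reflection of C across D]
2. E_y = -6  [E is the reflection of C across D]
   → E = (5, -6)
3. F_x = -1023/221  [A, D, F are collinear ∩ EF ⟂ AD]
4. F_y = -566/221  [A, D, F are collinear ∩ EF ⟂ AD]
   → F = (-1023/221, -566/221)
5. B_x = -7  [BA · CD = 136 ∩ 2·signedArea(FBC) = 5472/221]
6. B_y = 6  [BA · CD = 136 ∩ 2·signedArea(FBC) = 5472/221]
   → B = (-7, 6)

B = (-7, 6)
E = (5, -6)
F = (-1023/221, -566/221)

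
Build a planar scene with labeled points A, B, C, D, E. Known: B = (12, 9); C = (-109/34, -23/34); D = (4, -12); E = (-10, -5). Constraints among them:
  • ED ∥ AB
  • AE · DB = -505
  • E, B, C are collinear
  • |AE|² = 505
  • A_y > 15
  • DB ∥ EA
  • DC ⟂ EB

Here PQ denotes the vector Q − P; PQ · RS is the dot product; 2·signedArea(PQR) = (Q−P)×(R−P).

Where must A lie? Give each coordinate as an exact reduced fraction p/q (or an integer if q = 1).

A = (-2, 16)

1. A_x = -2  [ED ∥ AB ∩ DB ∥ EA]
2. A_y = 16  [ED ∥ AB ∩ DB ∥ EA]
   → A = (-2, 16)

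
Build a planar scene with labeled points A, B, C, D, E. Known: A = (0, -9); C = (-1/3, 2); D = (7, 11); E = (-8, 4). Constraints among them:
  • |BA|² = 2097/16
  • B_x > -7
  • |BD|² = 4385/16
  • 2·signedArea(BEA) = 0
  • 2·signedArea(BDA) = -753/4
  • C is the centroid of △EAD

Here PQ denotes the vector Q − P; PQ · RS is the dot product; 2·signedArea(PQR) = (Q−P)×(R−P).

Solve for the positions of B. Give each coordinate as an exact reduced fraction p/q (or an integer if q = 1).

B = (-6, 3/4)

1. B_x = -6  [2·signedArea(BEA) = 0 ∩ 2·signedArea(BDA) = -753/4]
2. B_y = 3/4  [2·signedArea(BEA) = 0 ∩ 2·signedArea(BDA) = -753/4]
   → B = (-6, 3/4)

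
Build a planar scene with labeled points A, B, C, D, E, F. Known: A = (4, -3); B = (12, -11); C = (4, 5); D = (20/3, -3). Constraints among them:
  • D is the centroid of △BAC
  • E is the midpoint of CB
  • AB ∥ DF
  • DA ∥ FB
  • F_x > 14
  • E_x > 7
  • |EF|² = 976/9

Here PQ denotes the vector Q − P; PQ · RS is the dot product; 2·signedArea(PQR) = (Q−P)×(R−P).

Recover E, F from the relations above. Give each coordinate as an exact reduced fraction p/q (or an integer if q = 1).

E = (8, -3)
F = (44/3, -11)

1. E_x = 8  [E is the midpoint of CB]
2. E_y = -3  [E is the midpoint of CB]
   → E = (8, -3)
3. F_x = 44/3  [DA ∥ FB ∩ AB ∥ DF]
4. F_y = -11  [DA ∥ FB ∩ AB ∥ DF]
   → F = (44/3, -11)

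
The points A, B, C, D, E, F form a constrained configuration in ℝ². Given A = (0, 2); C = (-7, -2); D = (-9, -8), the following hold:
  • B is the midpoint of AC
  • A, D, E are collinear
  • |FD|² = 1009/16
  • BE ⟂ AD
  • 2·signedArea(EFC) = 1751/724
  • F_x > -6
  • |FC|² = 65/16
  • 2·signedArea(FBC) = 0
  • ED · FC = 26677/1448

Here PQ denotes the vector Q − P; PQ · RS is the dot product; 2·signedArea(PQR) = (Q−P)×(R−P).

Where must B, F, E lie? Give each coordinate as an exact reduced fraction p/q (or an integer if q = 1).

1. B_x = -7/2  [B is the midpoint of AC]
2. B_y = 0  [B is the midpoint of AC]
   → B = (-7/2, 0)
3. F_x = -21/4  [line 2·x + -7/2·y + 7 = 0 ∩ |FC|² = 65/16]
4. F_y = -1  [line 2·x + -7/2·y + 7 = 0 ∩ |FC|² = 65/16]
   → F = (-21/4, -1)
5. E_x = -927/362  [A, D, E are collinear ∩ BE ⟂ AD]
6. E_y = -153/181  [A, D, E are collinear ∩ BE ⟂ AD]
   → E = (-927/362, -153/181)

B = (-7/2, 0)
E = (-927/362, -153/181)
F = (-21/4, -1)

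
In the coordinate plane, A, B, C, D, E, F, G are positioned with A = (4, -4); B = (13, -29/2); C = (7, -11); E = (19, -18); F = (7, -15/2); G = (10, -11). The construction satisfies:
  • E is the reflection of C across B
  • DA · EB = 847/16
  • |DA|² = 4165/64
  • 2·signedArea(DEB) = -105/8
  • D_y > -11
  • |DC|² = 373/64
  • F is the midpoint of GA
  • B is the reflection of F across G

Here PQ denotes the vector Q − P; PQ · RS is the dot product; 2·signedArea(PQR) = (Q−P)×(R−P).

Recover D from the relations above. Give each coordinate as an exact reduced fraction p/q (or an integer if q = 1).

D = (37/4, -81/8)

1. D_x = 37/4  [2·signedArea(DEB) = -105/8 ∩ DA · EB = 847/16]
2. D_y = -81/8  [2·signedArea(DEB) = -105/8 ∩ DA · EB = 847/16]
   → D = (37/4, -81/8)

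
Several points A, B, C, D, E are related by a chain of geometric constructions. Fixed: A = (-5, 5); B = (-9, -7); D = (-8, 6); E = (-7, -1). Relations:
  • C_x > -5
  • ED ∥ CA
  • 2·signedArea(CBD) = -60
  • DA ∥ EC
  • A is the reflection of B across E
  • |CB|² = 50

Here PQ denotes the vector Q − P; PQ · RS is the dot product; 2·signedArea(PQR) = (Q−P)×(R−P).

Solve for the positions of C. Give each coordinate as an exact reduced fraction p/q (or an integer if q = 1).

1. C_x = -4  [ED ∥ CA ∩ DA ∥ EC]
2. C_y = -2  [ED ∥ CA ∩ DA ∥ EC]
   → C = (-4, -2)

C = (-4, -2)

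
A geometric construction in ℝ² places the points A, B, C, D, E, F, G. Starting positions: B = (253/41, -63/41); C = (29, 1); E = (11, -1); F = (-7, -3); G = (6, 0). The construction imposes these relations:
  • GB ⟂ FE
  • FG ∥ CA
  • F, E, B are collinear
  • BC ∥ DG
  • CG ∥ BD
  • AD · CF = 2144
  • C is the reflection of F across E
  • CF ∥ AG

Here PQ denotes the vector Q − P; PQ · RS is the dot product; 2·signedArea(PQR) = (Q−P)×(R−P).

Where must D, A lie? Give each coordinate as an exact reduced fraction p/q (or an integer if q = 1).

A = (42, 4)
D = (-690/41, -104/41)

1. D_x = -690/41  [BC ∥ DG ∩ CG ∥ BD]
2. D_y = -104/41  [BC ∥ DG ∩ CG ∥ BD]
   → D = (-690/41, -104/41)
3. A_x = 42  [CF ∥ AG ∩ FG ∥ CA]
4. A_y = 4  [CF ∥ AG ∩ FG ∥ CA]
   → A = (42, 4)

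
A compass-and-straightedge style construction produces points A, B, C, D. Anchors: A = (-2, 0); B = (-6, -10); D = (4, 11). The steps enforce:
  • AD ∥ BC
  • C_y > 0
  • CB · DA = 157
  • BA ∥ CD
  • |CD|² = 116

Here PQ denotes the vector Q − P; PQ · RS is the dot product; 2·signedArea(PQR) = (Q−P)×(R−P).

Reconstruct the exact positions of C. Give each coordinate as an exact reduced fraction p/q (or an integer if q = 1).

1. C_x = 0  [BA ∥ CD ∩ AD ∥ BC]
2. C_y = 1  [BA ∥ CD ∩ AD ∥ BC]
   → C = (0, 1)

C = (0, 1)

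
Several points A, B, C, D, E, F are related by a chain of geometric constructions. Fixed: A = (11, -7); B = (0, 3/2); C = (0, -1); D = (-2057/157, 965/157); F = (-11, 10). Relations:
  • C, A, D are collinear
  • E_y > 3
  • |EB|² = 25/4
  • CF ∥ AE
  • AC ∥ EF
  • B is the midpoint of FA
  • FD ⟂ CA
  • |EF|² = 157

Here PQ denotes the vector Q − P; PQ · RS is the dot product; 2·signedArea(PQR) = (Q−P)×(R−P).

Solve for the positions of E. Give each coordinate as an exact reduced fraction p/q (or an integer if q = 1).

E = (0, 4)

1. E_x = 0  [AC ∥ EF ∩ CF ∥ AE]
2. E_y = 4  [AC ∥ EF ∩ CF ∥ AE]
   → E = (0, 4)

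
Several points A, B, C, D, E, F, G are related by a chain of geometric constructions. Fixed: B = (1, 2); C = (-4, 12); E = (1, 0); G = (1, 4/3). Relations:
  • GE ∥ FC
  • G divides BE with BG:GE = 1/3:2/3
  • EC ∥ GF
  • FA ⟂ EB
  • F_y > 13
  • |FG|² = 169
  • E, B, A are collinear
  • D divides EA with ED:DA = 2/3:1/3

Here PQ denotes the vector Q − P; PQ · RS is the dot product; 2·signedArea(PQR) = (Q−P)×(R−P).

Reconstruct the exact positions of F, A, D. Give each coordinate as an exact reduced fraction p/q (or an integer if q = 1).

1. F_x = -4  [GE ∥ FC ∩ EC ∥ GF]
2. F_y = 40/3  [GE ∥ FC ∩ EC ∥ GF]
   → F = (-4, 40/3)
3. A_x = 1  [E, B, A are collinear ∩ FA ⟂ EB]
4. A_y = 40/3  [E, B, A are collinear ∩ FA ⟂ EB]
   → A = (1, 40/3)
5. D_x = 1  [D divides EA with ED:DA = 2/3:1/3]
6. D_y = 80/9  [D divides EA with ED:DA = 2/3:1/3]
   → D = (1, 80/9)

A = (1, 40/3)
D = (1, 80/9)
F = (-4, 40/3)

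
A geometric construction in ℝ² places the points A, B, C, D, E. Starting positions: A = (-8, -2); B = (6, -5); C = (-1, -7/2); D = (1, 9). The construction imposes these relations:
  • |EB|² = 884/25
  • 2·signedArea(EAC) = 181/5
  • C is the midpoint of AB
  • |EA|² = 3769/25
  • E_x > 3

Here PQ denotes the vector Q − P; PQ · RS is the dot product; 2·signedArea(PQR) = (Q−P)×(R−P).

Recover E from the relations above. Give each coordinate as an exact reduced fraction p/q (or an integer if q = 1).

1. E_x = 4  [line 3/2·x + 7·y + -51/5 = 0 ∩ |EA|² = 3769/25]
2. E_y = 3/5  [line 3/2·x + 7·y + -51/5 = 0 ∩ |EA|² = 3769/25]
   → E = (4, 3/5)

E = (4, 3/5)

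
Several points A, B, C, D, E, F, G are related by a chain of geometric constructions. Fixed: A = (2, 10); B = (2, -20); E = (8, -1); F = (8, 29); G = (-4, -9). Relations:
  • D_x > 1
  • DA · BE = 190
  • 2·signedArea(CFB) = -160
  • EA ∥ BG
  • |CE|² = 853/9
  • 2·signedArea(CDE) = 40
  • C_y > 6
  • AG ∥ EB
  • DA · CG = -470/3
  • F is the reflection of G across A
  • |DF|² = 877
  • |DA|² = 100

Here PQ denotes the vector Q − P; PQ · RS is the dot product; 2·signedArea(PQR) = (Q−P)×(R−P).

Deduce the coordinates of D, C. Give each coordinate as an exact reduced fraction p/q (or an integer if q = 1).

C = (2, 20/3)
D = (2, 0)

1. D_x = 2  [line -6·x + -19·y + 12 = 0 ∩ |DF|² = 877]
2. D_y = 0  [line -6·x + -19·y + 12 = 0 ∩ |DF|² = 877]
   → D = (2, 0)
3. C_x = 2  [2·signedArea(CDE) = 40 ∩ 2·signedArea(CFB) = -160]
4. C_y = 20/3  [2·signedArea(CDE) = 40 ∩ 2·signedArea(CFB) = -160]
   → C = (2, 20/3)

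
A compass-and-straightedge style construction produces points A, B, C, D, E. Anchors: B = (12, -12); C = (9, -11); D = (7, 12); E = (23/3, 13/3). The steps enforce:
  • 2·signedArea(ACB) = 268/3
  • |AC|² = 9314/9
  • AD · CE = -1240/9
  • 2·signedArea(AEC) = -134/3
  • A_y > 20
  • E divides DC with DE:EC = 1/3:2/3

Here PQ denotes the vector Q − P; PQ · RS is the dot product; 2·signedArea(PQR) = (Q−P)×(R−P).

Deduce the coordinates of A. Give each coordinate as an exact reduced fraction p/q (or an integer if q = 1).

1. A_x = 10/3  [2·signedArea(AEC) = -134/3 ∩ 2·signedArea(ACB) = 268/3]
2. A_y = 62/3  [2·signedArea(AEC) = -134/3 ∩ 2·signedArea(ACB) = 268/3]
   → A = (10/3, 62/3)

A = (10/3, 62/3)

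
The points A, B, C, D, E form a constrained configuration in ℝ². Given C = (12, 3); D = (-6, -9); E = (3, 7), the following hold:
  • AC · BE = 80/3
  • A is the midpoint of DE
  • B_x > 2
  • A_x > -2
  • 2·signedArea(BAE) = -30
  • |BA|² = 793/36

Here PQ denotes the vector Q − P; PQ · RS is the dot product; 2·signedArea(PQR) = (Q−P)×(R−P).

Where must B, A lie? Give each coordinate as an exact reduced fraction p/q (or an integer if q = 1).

1. A_x = -3/2  [A is the midpoint of DE]
2. A_y = -1  [A is the midpoint of DE]
   → A = (-3/2, -1)
3. B_x = 3  [2·signedArea(BAE) = -30 ∩ AC · BE = 80/3]
4. B_y = 1/3  [2·signedArea(BAE) = -30 ∩ AC · BE = 80/3]
   → B = (3, 1/3)

A = (-3/2, -1)
B = (3, 1/3)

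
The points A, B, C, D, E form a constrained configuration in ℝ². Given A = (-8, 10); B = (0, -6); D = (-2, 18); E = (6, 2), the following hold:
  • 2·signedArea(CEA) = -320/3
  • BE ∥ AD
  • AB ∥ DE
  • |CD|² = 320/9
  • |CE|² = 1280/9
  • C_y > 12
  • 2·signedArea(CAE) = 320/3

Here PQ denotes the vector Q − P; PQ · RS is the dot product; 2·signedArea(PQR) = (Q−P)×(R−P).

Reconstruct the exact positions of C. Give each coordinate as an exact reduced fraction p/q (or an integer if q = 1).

1. C_x = 2/3  [line -8·x + -14·y + 548/3 = 0 ∩ |CE|² = 1280/9]
2. C_y = 38/3  [line -8·x + -14·y + 548/3 = 0 ∩ |CE|² = 1280/9]
   → C = (2/3, 38/3)

C = (2/3, 38/3)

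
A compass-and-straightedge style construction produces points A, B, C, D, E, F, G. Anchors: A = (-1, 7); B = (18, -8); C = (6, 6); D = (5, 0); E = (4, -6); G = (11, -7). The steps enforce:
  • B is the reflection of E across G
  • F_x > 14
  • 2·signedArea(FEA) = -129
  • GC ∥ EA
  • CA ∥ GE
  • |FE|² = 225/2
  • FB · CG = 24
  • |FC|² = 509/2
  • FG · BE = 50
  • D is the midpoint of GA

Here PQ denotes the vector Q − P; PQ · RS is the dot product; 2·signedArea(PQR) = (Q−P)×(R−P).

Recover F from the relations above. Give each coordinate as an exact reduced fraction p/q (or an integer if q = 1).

1. F_x = 29/2  [FG · BE = 50 ∩ FB · CG = 24]
2. F_y = -15/2  [FG · BE = 50 ∩ FB · CG = 24]
   → F = (29/2, -15/2)

F = (29/2, -15/2)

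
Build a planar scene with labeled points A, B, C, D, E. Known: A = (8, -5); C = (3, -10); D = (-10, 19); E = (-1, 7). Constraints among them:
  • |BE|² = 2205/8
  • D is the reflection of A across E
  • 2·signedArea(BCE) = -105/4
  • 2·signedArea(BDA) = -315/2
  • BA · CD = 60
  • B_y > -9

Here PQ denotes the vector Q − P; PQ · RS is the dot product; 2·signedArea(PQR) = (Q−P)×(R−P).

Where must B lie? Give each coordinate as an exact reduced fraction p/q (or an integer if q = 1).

B = (17/4, -35/4)

1. B_x = 17/4  [2·signedArea(BDA) = -315/2 ∩ BA · CD = 60]
2. B_y = -35/4  [2·signedArea(BDA) = -315/2 ∩ BA · CD = 60]
   → B = (17/4, -35/4)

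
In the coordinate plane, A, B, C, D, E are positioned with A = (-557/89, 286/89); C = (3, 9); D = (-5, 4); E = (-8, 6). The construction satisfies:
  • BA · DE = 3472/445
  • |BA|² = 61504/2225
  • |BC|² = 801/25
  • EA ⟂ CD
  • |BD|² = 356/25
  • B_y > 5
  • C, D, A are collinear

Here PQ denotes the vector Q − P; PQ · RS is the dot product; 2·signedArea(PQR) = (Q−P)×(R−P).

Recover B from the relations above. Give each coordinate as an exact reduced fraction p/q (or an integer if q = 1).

B = (-9/5, 6)

1. B_x = -9/5  [line 3·x + -2·y + 87/5 = 0 ∩ |BA|² = 61504/2225]
2. B_y = 6  [line 3·x + -2·y + 87/5 = 0 ∩ |BA|² = 61504/2225]
   → B = (-9/5, 6)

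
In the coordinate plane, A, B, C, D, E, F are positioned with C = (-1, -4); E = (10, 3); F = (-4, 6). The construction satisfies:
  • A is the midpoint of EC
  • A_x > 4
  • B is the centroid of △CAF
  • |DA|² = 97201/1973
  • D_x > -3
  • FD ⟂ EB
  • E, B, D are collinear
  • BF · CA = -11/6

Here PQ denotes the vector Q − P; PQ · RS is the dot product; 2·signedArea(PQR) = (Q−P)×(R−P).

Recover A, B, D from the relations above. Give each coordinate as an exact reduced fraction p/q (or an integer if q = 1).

1. A_x = 9/2  [A is the midpoint of EC]
2. A_y = -1/2  [A is the midpoint of EC]
   → A = (9/2, -1/2)
3. B_x = -1/6  [B is the centroid of △CAF]
4. B_y = 1/2  [B is the centroid of △CAF]
   → B = (-1/6, 1/2)
5. D_x = -9889/3946  [E, B, D are collinear ∩ FD ⟂ EB]
6. D_y = -297/3946  [E, B, D are collinear ∩ FD ⟂ EB]
   → D = (-9889/3946, -297/3946)

A = (9/2, -1/2)
B = (-1/6, 1/2)
D = (-9889/3946, -297/3946)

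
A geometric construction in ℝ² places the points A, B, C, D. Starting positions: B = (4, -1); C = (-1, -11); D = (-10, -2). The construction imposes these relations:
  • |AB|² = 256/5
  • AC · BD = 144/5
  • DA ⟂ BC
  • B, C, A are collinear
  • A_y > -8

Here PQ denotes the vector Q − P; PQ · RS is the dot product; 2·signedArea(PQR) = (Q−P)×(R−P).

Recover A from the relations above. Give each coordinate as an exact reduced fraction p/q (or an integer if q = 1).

1. A_x = 4/5  [B, C, A are collinear ∩ DA ⟂ BC]
2. A_y = -37/5  [B, C, A are collinear ∩ DA ⟂ BC]
   → A = (4/5, -37/5)

A = (4/5, -37/5)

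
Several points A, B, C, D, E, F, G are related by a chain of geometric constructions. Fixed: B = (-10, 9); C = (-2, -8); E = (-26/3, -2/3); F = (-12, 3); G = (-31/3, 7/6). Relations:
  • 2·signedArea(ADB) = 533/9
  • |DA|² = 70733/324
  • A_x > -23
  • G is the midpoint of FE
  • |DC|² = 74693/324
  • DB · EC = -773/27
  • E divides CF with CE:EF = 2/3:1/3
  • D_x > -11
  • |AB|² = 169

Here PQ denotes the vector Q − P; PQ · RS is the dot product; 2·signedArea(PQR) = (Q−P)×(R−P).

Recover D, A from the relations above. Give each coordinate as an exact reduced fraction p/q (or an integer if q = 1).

1. D_x = -97/9  [line -20/3·x + 22/3·y + -2809/27 = 0 ∩ |DC|² = 74693/324]
2. D_y = 79/18  [line -20/3·x + 22/3·y + -2809/27 = 0 ∩ |DC|² = 74693/324]
   → D = (-97/9, 79/18)
3. A_x = -22  [line -83/18·x + 7/9·y + -337/3 = 0 ∩ |DA|² = 70733/324]
4. A_y = 14  [line -83/18·x + 7/9·y + -337/3 = 0 ∩ |DA|² = 70733/324]
   → A = (-22, 14)

A = (-22, 14)
D = (-97/9, 79/18)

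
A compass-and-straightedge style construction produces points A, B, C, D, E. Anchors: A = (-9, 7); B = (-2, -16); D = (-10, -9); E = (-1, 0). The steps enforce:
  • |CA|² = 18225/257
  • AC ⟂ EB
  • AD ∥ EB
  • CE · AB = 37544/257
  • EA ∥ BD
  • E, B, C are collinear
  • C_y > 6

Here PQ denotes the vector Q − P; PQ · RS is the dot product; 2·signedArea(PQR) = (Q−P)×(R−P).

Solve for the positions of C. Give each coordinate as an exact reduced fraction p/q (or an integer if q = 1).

1. C_x = -153/257  [E, B, C are collinear ∩ AC ⟂ EB]
2. C_y = 1664/257  [E, B, C are collinear ∩ AC ⟂ EB]
   → C = (-153/257, 1664/257)

C = (-153/257, 1664/257)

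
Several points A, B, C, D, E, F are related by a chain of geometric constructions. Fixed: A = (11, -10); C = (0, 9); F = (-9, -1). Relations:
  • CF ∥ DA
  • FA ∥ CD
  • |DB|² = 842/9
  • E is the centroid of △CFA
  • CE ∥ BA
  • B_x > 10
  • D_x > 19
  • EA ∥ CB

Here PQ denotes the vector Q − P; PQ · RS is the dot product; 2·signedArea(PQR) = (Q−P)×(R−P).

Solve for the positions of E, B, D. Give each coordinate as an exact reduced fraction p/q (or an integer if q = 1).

1. E_x = 2/3  [E is the centroid of △CFA]
2. E_y = -2/3  [E is the centroid of △CFA]
   → E = (2/3, -2/3)
3. B_x = 31/3  [CE ∥ BA ∩ EA ∥ CB]
4. B_y = -1/3  [CE ∥ BA ∩ EA ∥ CB]
   → B = (31/3, -1/3)
5. D_x = 20  [CF ∥ DA ∩ FA ∥ CD]
6. D_y = 0  [CF ∥ DA ∩ FA ∥ CD]
   → D = (20, 0)

B = (31/3, -1/3)
D = (20, 0)
E = (2/3, -2/3)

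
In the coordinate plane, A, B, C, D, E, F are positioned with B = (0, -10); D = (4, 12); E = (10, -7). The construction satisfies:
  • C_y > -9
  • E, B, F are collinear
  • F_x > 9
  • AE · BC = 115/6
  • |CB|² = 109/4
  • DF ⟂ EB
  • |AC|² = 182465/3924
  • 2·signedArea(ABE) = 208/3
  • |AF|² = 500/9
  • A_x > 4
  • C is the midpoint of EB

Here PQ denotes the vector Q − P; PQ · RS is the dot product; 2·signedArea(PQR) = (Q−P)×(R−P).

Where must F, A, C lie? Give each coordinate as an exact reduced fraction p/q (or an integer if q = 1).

A = (1496/327, -554/327)
C = (5, -17/2)
F = (1060/109, -772/109)

1. F_x = 1060/109  [E, B, F are collinear ∩ DF ⟂ EB]
2. F_y = -772/109  [E, B, F are collinear ∩ DF ⟂ EB]
   → F = (1060/109, -772/109)
3. C_x = 5  [C is the midpoint of EB]
4. C_y = -17/2  [C is the midpoint of EB]
   → C = (5, -17/2)
5. A_x = 1496/327  [2·signedArea(ABE) = 208/3 ∩ AE · BC = 115/6]
6. A_y = -554/327  [2·signedArea(ABE) = 208/3 ∩ AE · BC = 115/6]
   → A = (1496/327, -554/327)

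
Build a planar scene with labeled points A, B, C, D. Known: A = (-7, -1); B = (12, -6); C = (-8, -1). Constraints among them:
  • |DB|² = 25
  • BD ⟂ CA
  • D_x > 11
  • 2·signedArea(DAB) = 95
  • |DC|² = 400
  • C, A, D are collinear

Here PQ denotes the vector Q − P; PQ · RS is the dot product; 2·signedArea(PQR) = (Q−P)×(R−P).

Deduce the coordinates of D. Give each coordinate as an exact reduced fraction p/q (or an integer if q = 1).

D = (12, -1)

1. D_x = 12  [C, A, D are collinear ∩ BD ⟂ CA]
2. D_y = -1  [C, A, D are collinear ∩ BD ⟂ CA]
   → D = (12, -1)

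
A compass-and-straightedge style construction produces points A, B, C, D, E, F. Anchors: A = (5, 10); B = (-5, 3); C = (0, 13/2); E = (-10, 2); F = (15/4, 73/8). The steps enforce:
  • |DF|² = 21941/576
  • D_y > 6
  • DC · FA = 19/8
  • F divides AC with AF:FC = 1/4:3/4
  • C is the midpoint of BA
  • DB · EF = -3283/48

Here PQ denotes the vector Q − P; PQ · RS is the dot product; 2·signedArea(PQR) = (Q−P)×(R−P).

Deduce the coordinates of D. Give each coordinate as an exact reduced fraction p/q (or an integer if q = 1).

1. D_x = -5/3  [DB · EF = -3283/48 ∩ DC · FA = 19/8]
2. D_y = 37/6  [DB · EF = -3283/48 ∩ DC · FA = 19/8]
   → D = (-5/3, 37/6)

D = (-5/3, 37/6)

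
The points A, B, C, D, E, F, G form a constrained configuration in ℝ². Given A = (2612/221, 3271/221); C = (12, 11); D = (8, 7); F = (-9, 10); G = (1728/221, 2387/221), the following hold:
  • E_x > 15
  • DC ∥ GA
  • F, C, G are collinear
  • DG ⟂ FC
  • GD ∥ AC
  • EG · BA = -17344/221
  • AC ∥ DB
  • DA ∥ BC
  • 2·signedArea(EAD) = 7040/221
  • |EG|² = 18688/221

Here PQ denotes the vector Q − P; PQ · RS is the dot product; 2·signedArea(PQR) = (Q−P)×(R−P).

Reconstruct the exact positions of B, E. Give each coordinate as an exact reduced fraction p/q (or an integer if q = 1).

B = (1808/221, 707/221)
E = (16, 15)

1. B_x = 1808/221  [DA ∥ BC ∩ AC ∥ DB]
2. B_y = 707/221  [DA ∥ BC ∩ AC ∥ DB]
   → B = (1808/221, 707/221)
3. E_x = 16  [EG · BA = -17344/221 ∩ 2·signedArea(EAD) = 7040/221]
4. E_y = 15  [EG · BA = -17344/221 ∩ 2·signedArea(EAD) = 7040/221]
   → E = (16, 15)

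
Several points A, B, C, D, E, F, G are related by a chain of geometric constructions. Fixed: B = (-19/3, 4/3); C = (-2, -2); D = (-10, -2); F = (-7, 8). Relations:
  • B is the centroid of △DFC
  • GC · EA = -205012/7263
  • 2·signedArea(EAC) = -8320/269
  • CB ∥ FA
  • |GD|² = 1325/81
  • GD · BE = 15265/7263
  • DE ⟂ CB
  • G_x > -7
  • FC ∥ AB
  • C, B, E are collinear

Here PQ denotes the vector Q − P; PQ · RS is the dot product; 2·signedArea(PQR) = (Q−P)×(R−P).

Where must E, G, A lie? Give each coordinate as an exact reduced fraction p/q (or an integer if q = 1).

1. E_x = -1890/269  [C, B, E are collinear ∩ DE ⟂ CB]
2. E_y = 502/269  [C, B, E are collinear ∩ DE ⟂ CB]
   → E = (-1890/269, 502/269)
3. G_x = -55/9  [line 559/807·x + -430/807·y + 27305/7263 = 0 ∩ |GD|² = 1325/81]
4. G_y = -8/9  [line 559/807·x + -430/807·y + 27305/7263 = 0 ∩ |GD|² = 1325/81]
   → G = (-55/9, -8/9)
5. A_x = -34/3  [GC · EA = -205012/7263 ∩ FC ∥ AB]
6. A_y = 34/3  [GC · EA = -205012/7263 ∩ FC ∥ AB]
   → A = (-34/3, 34/3)

A = (-34/3, 34/3)
E = (-1890/269, 502/269)
G = (-55/9, -8/9)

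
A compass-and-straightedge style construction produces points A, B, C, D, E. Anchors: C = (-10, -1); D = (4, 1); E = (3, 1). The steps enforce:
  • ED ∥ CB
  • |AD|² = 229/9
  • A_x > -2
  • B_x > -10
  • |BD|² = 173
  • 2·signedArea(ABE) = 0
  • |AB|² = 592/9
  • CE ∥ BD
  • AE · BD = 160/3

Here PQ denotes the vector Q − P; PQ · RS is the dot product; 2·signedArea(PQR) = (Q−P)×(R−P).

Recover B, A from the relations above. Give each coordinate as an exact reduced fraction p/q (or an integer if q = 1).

A = (-1, 1/3)
B = (-9, -1)

1. B_x = -9  [CE ∥ BD ∩ ED ∥ CB]
2. B_y = -1  [CE ∥ BD ∩ ED ∥ CB]
   → B = (-9, -1)
3. A_x = -1  [2·signedArea(ABE) = 0 ∩ AE · BD = 160/3]
4. A_y = 1/3  [2·signedArea(ABE) = 0 ∩ AE · BD = 160/3]
   → A = (-1, 1/3)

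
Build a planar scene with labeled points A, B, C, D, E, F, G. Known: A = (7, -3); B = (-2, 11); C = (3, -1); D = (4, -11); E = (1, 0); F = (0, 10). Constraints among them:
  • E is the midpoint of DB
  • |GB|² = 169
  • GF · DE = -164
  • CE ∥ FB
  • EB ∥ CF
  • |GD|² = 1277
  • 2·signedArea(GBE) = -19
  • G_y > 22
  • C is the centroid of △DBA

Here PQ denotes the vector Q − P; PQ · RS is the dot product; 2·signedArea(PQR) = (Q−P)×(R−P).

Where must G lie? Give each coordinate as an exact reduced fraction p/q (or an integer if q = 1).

G = (-7, 23)

1. G_x = -7  [2·signedArea(GBE) = -19 ∩ GF · DE = -164]
2. G_y = 23  [2·signedArea(GBE) = -19 ∩ GF · DE = -164]
   → G = (-7, 23)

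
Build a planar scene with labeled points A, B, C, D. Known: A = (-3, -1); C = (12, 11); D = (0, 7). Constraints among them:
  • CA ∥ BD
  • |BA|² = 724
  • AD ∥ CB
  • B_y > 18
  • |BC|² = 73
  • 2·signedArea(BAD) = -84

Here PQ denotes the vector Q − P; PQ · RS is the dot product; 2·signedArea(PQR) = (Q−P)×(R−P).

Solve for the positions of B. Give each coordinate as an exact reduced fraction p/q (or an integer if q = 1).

1. B_x = 15  [CA ∥ BD ∩ AD ∥ CB]
2. B_y = 19  [CA ∥ BD ∩ AD ∥ CB]
   → B = (15, 19)

B = (15, 19)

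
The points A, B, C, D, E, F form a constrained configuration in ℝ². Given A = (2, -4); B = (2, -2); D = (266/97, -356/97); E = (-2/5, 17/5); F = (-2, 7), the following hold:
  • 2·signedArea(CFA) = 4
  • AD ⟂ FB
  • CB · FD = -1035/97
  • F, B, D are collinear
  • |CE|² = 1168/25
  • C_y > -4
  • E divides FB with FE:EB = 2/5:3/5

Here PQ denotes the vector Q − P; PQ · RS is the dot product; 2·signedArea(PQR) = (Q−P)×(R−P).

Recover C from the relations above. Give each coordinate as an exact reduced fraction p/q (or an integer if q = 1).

1. C_x = 2  [2·signedArea(CFA) = 4 ∩ CB · FD = -1035/97]
2. C_y = -3  [2·signedArea(CFA) = 4 ∩ CB · FD = -1035/97]
   → C = (2, -3)

C = (2, -3)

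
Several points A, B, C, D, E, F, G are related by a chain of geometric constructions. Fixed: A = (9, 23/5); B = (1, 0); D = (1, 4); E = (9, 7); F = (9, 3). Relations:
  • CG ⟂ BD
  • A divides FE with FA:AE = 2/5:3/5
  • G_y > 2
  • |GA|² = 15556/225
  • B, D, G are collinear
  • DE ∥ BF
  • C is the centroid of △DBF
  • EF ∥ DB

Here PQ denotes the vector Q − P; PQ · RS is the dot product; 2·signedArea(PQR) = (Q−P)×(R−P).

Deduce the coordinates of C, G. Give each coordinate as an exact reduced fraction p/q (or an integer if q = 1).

1. C_x = 11/3  [C is the centroid of △DBF]
2. C_y = 7/3  [C is the centroid of △DBF]
   → C = (11/3, 7/3)
3. G_x = 1  [B, D, G are collinear ∩ CG ⟂ BD]
4. G_y = 7/3  [B, D, G are collinear ∩ CG ⟂ BD]
   → G = (1, 7/3)

C = (11/3, 7/3)
G = (1, 7/3)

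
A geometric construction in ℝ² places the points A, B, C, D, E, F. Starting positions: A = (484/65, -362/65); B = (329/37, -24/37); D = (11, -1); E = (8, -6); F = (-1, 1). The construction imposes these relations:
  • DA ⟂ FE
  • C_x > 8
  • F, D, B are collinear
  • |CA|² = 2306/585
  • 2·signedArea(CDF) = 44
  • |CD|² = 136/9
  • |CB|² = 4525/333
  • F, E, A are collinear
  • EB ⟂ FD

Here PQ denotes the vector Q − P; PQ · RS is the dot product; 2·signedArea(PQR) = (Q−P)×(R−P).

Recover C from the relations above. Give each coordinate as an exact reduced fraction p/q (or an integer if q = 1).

C = (9, -13/3)

1. C_x = 9  [line -2·x + -12·y + -34 = 0 ∩ |CB|² = 4525/333]
2. C_y = -13/3  [line -2·x + -12·y + -34 = 0 ∩ |CB|² = 4525/333]
   → C = (9, -13/3)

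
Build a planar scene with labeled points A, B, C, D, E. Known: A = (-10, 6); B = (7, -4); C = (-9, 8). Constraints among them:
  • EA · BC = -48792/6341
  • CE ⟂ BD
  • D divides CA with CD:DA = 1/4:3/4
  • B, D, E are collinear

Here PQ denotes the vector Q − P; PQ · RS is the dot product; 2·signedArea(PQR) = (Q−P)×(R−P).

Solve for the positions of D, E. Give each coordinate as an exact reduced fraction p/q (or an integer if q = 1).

1. D_x = -37/4  [D divides CA with CD:DA = 1/4:3/4]
2. D_y = 15/2  [D divides CA with CD:DA = 1/4:3/4]
   → D = (-37/4, 15/2)
3. E_x = -59093/6341  [B, D, E are collinear ∩ CE ⟂ BD]
4. E_y = 47868/6341  [B, D, E are collinear ∩ CE ⟂ BD]
   → E = (-59093/6341, 47868/6341)

D = (-37/4, 15/2)
E = (-59093/6341, 47868/6341)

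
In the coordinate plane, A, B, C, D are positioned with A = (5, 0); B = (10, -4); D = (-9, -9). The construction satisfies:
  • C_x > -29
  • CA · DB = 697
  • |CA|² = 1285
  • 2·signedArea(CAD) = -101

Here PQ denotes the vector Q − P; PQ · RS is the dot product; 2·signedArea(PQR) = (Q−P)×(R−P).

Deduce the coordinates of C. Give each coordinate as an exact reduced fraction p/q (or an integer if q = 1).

C = (-28, -14)

1. C_x = -28  [CA · DB = 697 ∩ 2·signedArea(CAD) = -101]
2. C_y = -14  [CA · DB = 697 ∩ 2·signedArea(CAD) = -101]
   → C = (-28, -14)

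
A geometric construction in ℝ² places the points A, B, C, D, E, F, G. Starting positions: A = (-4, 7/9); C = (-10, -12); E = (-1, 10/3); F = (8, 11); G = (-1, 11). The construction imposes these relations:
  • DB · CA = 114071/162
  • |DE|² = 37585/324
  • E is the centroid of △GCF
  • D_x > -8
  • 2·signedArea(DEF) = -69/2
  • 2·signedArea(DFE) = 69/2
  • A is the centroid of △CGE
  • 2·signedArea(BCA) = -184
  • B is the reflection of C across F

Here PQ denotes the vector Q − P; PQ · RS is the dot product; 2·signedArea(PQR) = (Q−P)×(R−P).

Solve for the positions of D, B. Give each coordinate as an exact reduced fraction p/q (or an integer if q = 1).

B = (26, 34)
D = (-7, -101/18)

1. B_x = 26  [B is the reflection of C across F]
2. B_y = 34  [B is the reflection of C across F]
   → B = (26, 34)
3. D_x = -7  [2·signedArea(DEF) = -69/2 ∩ DB · CA = 114071/162]
4. D_y = -101/18  [2·signedArea(DEF) = -69/2 ∩ DB · CA = 114071/162]
   → D = (-7, -101/18)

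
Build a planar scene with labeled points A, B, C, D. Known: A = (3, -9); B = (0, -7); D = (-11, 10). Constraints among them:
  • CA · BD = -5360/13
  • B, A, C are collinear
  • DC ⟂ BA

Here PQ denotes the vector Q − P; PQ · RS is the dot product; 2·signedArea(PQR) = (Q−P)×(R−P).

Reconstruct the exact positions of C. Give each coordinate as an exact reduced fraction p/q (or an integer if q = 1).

C = (-201/13, 43/13)

1. C_x = -201/13  [B, A, C are collinear ∩ DC ⟂ BA]
2. C_y = 43/13  [B, A, C are collinear ∩ DC ⟂ BA]
   → C = (-201/13, 43/13)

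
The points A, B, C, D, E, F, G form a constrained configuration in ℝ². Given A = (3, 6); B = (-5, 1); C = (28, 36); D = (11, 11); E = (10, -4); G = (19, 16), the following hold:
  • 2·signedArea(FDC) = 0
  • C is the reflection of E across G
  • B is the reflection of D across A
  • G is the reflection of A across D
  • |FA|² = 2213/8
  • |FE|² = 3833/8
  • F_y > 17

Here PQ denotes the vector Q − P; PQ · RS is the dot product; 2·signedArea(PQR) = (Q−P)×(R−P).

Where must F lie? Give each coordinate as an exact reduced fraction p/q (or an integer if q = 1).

1. F_x = 61/4  [line -25·x + 17·y + 88 = 0 ∩ |FA|² = 2213/8]
2. F_y = 69/4  [line -25·x + 17·y + 88 = 0 ∩ |FA|² = 2213/8]
   → F = (61/4, 69/4)

F = (61/4, 69/4)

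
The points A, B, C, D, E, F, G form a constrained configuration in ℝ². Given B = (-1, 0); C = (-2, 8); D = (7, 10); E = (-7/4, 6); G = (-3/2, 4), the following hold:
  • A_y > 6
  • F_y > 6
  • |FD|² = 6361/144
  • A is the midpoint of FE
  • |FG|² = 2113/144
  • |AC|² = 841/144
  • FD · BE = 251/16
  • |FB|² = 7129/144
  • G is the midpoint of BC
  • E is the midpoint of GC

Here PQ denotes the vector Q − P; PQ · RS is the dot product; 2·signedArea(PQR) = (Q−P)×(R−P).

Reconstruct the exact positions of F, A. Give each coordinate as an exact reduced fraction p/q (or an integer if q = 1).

1. F_x = 5/4  [line 3/4·x + -6·y + 625/16 = 0 ∩ |FB|² = 7129/144]
2. F_y = 20/3  [line 3/4·x + -6·y + 625/16 = 0 ∩ |FB|² = 7129/144]
   → F = (5/4, 20/3)
3. A_x = -1/4  [A is the midpoint of FE]
4. A_y = 19/3  [A is the midpoint of FE]
   → A = (-1/4, 19/3)

A = (-1/4, 19/3)
F = (5/4, 20/3)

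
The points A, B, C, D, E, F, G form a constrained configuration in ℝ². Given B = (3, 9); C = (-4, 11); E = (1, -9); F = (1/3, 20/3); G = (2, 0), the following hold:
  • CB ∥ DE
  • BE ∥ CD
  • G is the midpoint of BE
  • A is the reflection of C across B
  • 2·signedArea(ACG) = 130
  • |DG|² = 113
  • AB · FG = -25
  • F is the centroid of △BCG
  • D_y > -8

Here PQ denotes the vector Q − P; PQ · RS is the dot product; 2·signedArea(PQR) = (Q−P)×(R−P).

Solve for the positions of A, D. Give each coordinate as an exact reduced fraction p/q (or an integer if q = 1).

1. A_x = 10  [A is the reflection of C across B]
2. A_y = 7  [A is the reflection of C across B]
   → A = (10, 7)
3. D_x = -6  [CB ∥ DE ∩ BE ∥ CD]
4. D_y = -7  [CB ∥ DE ∩ BE ∥ CD]
   → D = (-6, -7)

A = (10, 7)
D = (-6, -7)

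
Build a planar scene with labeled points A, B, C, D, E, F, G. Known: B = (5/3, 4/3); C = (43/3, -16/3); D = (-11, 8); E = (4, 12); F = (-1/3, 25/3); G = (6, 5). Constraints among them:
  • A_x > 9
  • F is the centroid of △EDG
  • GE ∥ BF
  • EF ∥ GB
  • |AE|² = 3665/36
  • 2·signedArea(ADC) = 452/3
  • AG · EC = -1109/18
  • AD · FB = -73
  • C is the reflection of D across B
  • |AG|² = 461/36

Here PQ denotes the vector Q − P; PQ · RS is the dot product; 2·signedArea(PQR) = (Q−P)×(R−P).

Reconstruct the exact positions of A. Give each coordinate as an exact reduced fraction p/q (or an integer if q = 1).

A = (55/6, 10/3)

1. A_x = 55/6  [AG · EC = -1109/18 ∩ 2·signedArea(ADC) = 452/3]
2. A_y = 10/3  [AG · EC = -1109/18 ∩ 2·signedArea(ADC) = 452/3]
   → A = (55/6, 10/3)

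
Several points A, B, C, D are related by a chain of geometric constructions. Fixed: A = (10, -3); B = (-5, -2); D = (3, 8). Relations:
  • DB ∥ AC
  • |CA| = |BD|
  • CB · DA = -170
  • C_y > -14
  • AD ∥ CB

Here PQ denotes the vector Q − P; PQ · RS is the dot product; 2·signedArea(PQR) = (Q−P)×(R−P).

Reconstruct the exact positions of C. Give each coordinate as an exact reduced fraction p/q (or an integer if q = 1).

C = (2, -13)

1. C_x = 2  [AD ∥ CB ∩ DB ∥ AC]
2. C_y = -13  [AD ∥ CB ∩ DB ∥ AC]
   → C = (2, -13)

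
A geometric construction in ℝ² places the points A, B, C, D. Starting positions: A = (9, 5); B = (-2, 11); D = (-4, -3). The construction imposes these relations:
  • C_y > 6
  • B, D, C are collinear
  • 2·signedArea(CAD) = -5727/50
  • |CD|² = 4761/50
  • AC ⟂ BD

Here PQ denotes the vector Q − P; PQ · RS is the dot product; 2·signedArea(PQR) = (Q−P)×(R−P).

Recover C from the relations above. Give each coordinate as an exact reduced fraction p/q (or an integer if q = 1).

C = (-131/50, 333/50)

1. C_x = -131/50  [B, D, C are collinear ∩ AC ⟂ BD]
2. C_y = 333/50  [B, D, C are collinear ∩ AC ⟂ BD]
   → C = (-131/50, 333/50)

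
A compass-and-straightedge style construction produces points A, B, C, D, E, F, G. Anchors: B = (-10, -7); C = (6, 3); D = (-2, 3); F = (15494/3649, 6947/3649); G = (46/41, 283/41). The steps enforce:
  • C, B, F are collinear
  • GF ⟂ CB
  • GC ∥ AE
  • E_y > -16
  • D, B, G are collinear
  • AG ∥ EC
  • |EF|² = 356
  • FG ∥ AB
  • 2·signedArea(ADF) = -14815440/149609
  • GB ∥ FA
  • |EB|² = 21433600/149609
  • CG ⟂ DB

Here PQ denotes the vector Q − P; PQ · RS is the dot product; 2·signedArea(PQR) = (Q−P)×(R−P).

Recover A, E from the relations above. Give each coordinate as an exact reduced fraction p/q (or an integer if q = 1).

A = (-25090/3649, -43783/3649)
E = (-7290/3649, -58023/3649)

1. A_x = -25090/3649  [FG ∥ AB ∩ GB ∥ FA]
2. A_y = -43783/3649  [FG ∥ AB ∩ GB ∥ FA]
   → A = (-25090/3649, -43783/3649)
3. E_x = -7290/3649  [AG ∥ EC ∩ GC ∥ AE]
4. E_y = -58023/3649  [AG ∥ EC ∩ GC ∥ AE]
   → E = (-7290/3649, -58023/3649)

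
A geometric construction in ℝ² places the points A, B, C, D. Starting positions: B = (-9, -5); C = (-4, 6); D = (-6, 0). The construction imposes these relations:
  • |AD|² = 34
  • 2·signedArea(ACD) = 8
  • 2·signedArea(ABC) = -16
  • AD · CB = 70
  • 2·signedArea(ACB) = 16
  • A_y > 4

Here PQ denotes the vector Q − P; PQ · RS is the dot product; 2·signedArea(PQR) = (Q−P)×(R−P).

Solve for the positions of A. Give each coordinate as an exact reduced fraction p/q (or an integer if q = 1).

1. A_x = -3  [2·signedArea(ACB) = 16 ∩ 2·signedArea(ACD) = 8]
2. A_y = 5  [2·signedArea(ACB) = 16 ∩ 2·signedArea(ACD) = 8]
   → A = (-3, 5)

A = (-3, 5)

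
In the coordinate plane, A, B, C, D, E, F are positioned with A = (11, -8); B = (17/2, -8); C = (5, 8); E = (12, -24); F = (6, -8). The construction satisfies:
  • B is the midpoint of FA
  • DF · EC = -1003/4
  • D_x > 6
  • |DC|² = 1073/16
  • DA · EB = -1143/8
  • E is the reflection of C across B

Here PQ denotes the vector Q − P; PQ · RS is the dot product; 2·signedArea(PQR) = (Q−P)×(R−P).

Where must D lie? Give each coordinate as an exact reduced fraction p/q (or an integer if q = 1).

D = (27/4, 0)

1. D_x = 27/4  [line 7·x + -32·y + -189/4 = 0 ∩ |DC|² = 1073/16]
2. D_y = 0  [line 7·x + -32·y + -189/4 = 0 ∩ |DC|² = 1073/16]
   → D = (27/4, 0)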